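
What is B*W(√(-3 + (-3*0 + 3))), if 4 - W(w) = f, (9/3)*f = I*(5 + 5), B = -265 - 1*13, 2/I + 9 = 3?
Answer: -12788/9 ≈ -1420.9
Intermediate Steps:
I = -⅓ (I = 2/(-9 + 3) = 2/(-6) = 2*(-⅙) = -⅓ ≈ -0.33333)
B = -278 (B = -265 - 13 = -278)
f = -10/9 (f = (-(5 + 5)/3)/3 = (-⅓*10)/3 = (⅓)*(-10/3) = -10/9 ≈ -1.1111)
W(w) = 46/9 (W(w) = 4 - 1*(-10/9) = 4 + 10/9 = 46/9)
B*W(√(-3 + (-3*0 + 3))) = -278*46/9 = -12788/9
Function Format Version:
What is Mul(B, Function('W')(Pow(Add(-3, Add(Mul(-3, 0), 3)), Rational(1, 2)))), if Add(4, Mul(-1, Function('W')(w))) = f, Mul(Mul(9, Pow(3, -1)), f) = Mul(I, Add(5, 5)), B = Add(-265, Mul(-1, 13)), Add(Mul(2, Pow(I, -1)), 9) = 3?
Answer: Rational(-12788, 9) ≈ -1420.9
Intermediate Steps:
I = Rational(-1, 3) (I = Mul(2, Pow(Add(-9, 3), -1)) = Mul(2, Pow(-6, -1)) = Mul(2, Rational(-1, 6)) = Rational(-1, 3) ≈ -0.33333)
B = -278 (B = Add(-265, -13) = -278)
f = Rational(-10, 9) (f = Mul(Rational(1, 3), Mul(Rational(-1, 3), Add(5, 5))) = Mul(Rational(1, 3), Mul(Rational(-1, 3), 10)) = Mul(Rational(1, 3), Rational(-10, 3)) = Rational(-10, 9) ≈ -1.1111)
Function('W')(w) = Rational(46, 9) (Function('W')(w) = Add(4, Mul(-1, Rational(-10, 9))) = Add(4, Rational(10, 9)) = Rational(46, 9))
Mul(B, Function('W')(Pow(Add(-3, Add(Mul(-3, 0), 3)), Rational(1, 2)))) = Mul(-278, Rational(46, 9)) = Rational(-12788, 9)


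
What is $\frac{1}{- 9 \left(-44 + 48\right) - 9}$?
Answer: $- \frac{1}{45} \approx -0.022222$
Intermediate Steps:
$\frac{1}{- 9 \left(-44 + 48\right) - 9} = \frac{1}{\left(-9\right) 4 - 9} = \frac{1}{-36 - 9} = \frac{1}{-45} = - \frac{1}{45}$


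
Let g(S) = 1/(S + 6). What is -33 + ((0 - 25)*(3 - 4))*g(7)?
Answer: -404/13 ≈ -31.077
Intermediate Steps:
g(S) = 1/(6 + S)
-33 + ((0 - 25)*(3 - 4))*g(7) = -33 + ((0 - 25)*(3 - 4))/(6 + 7) = -33 - 25*(-1)/13 = -33 + 25*(1/13) = -33 + 25/13 = -404/13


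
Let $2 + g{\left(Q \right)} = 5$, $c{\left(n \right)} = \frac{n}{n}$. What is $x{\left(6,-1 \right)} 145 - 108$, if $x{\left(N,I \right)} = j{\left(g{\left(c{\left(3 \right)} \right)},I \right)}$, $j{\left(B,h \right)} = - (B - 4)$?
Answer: $37$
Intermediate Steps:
$c{\left(n \right)} = 1$
$g{\left(Q \right)} = 3$ ($g{\left(Q \right)} = -2 + 5 = 3$)
$j{\left(B,h \right)} = 4 - B$ ($j{\left(B,h \right)} = - (-4 + B) = 4 - B$)
$x{\left(N,I \right)} = 1$ ($x{\left(N,I \right)} = 4 - 3 = 1$)
$x{\left(6,-1 \right)} 145 - 108 = 1 \cdot 145 - 108 = 145 - 108 = 37$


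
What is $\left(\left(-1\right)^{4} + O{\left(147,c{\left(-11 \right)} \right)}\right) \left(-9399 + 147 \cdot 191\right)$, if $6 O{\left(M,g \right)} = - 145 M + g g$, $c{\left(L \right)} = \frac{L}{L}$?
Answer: $-66331804$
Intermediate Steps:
$c{\left(L \right)} = 1$
$O{\left(M,g \right)} = - \frac{145 M}{6} + \frac{g^{2}}{6}$ ($O{\left(M,g \right)} = \frac{- 145 M + g g}{6} = \frac{- 145 M + g^{2}}{6} = \frac{g^{2} - 145 M}{6} = - \frac{145 M}{6} + \frac{g^{2}}{6}$)
$\left(\left(-1\right)^{4} + O{\left(147,c{\left(-11 \right)} \right)}\right) \left(-9399 + 147 \cdot 191\right) = \left(\left(-1\right)^{4} + \left(\left(- \frac{145}{6}\right) 147 + \frac{1^{2}}{6}\right)\right) \left(-9399 + 147 \cdot 191\right) = \left(1 + \left(- \frac{7105}{2} + \frac{1}{6} \cdot 1\right)\right) \left(-9399 + 28077\right) = \left(1 + \left(- \frac{7105}{2} + \frac{1}{6}\right)\right) 18678 = \left(1 - \frac{10657}{3}\right) 18678 = \left(- \frac{10654}{3}\right) 18678 = -66331804$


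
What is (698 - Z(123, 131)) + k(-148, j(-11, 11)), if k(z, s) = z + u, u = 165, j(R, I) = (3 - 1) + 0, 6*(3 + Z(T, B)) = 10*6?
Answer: 708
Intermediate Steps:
Z(T, B) = 7 (Z(T, B) = -3 + (10*6)/6 = -3 + (⅙)*60 = -3 + 10 = 7)
j(R, I) = 2 (j(R, I) = 2 + 0 = 2)
k(z, s) = 165 + z (k(z, s) = z + 165 = 165 + z)
(698 - Z(123, 131)) + k(-148, j(-11, 11)) = (698 - 1*7) + (165 - 148) = (698 - 7) + 17 = 691 + 17 = 708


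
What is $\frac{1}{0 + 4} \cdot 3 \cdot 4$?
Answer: $3$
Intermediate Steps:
$\frac{1}{0 + 4} \cdot 3 \cdot 4 = \frac{1}{4} \cdot 3 \cdot 4 = \frac{3}{4} \cdot 4 = 3$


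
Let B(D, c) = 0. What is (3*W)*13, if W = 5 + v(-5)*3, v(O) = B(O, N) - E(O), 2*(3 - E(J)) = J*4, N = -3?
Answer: -1326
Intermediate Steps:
E(J) = 3 - 2*J (E(J) = 3 - J*4/2 = 3 - 2*J)
v(O) = -3 + 2*O (v(O) = 0 - (3 - 2*O) = 0 + (-3 + 2*O) = -3 + 2*O)
W = -34 (W = 5 + (-3 + 2*(-5))*3 = 5 + (-3 - 10)*3 = 5 - 13*3 = 5 - 39 = -34)
(3*W)*13 = (3*(-34))*13 = -102*13 = -1326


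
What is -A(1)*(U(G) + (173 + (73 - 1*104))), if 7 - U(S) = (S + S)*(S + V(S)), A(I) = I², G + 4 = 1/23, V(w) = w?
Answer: -45697/529 ≈ -86.384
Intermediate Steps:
G = -91/23 (G = -4 + 1/23 = -91/23 ≈ -3.9565)
U(S) = 7 - 4*S² (U(S) = 7 - (S + S)*(S + S) = 7 - 2*S*2*S = 7 - 4*S²)
-A(1)*(U(G) + (173 + (73 - 1*104))) = -1²*((7 - 4*(-91/23)²) + (173 + (73 - 1*104))) = -((7 - 4*8281/529) + (173 + (73 - 104))) = -((7 - 33124/529) + (173 - 31)) = -(-29421/529 + 142) = -45697/529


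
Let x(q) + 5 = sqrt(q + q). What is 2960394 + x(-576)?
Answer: 2960389 + 24*I*sqrt(2) ≈ 2.9604e+6 + 33.941*I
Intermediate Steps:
x(q) = -5 + sqrt(2)*sqrt(q) (x(q) = -5 + sqrt(q + q) = -5 + sqrt(2*q) = -5 + sqrt(2)*sqrt(q))
2960394 + x(-576) = 2960394 + (-5 + sqrt(2)*sqrt(-576)) = 2960394 + (-5 + sqrt(2)*(24*I)) = 2960394 + (-5 + 24*I*sqrt(2)) = 2960389 + 24*I*sqrt(2)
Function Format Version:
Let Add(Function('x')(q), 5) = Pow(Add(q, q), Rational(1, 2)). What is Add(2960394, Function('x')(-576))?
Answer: Add(2960389, Mul(24, I, Pow(2, Rational(1, 2)))) ≈ Add(2.9604e+6, Mul(33.941, I))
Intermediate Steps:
Function('x')(q) = Add(-5, Mul(Pow(2, Rational(1, 2)), Pow(q, Rational(1, 2)))) (Function('x')(q) = Add(-5, Pow(Add(q, q), Rational(1, 2))) = Add(-5, Pow(Mul(2, q), Rational(1, 2))) = Add(-5, Mul(Pow(2, Rational(1, 2)), Pow(q, Rational(1, 2)))))
Add(2960394, Function('x')(-576)) = Add(2960394, Add(-5, Mul(Pow(2, Rational(1, 2)), Pow(-576, Rational(1, 2))))) = Add(2960394, Add(-5, Mul(Pow(2, Rational(1, 2)), Mul(24, I)))) = Add(2960394, Add(-5, Mul(24, I, Pow(2, Rational(1, 2))))) = Add(2960389, Mul(24, I, Pow(2, Rational(1, 2))))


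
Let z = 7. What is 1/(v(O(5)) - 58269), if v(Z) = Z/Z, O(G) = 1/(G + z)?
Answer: -1/58268 ≈ -1.7162e-5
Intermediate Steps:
O(G) = 1/(7 + G) (O(G) = 1/(G + 7) = 1/(7 + G))
v(Z) = 1
1/(v(O(5)) - 58269) = 1/(1 - 58269) = 1/(-58268) = -1/58268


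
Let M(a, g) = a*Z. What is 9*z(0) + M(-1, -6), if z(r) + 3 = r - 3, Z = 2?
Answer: -56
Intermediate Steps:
z(r) = -6 + r (z(r) = -3 + (r - 3) = -3 + (-3 + r) = -6 + r)
M(a, g) = 2*a (M(a, g) = a*2 = 2*a)
9*z(0) + M(-1, -6) = 9*(-6 + 0) + 2*(-1) = 9*(-6) - 2 = -54 - 2 = -56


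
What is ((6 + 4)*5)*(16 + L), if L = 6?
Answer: 1100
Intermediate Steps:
((6 + 4)*5)*(16 + L) = ((6 + 4)*5)*(16 + 6) = (10*5)*22 = 50*22 = 1100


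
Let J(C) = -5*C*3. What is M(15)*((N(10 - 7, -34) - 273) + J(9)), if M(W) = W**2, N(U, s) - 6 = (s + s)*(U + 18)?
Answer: -411750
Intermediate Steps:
J(C) = -15*C
N(U, s) = 6 + 2*s*(18 + U) (N(U, s) = 6 + (s + s)*(U + 18) = 6 + (2*s)*(18 + U) = 6 + 2*s*(18 + U))
M(15)*((N(10 - 7, -34) - 273) + J(9)) = 15**2*(((6 + 36*(-34) + 2*(10 - 7)*(-34)) - 273) - 15*9) = 225*(((6 - 1224 + 2*3*(-34)) - 273) - 135) = 225*(((6 - 1224 - 204) - 273) - 135) = 225*((-1422 - 273) - 135) = 225*(-1695 - 135) = 225*(-1830) = -411750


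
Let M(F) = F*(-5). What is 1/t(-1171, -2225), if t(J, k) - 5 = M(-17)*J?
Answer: -1/99530 ≈ -1.0047e-5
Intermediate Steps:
M(F) = -5*F
t(J, k) = 5 + 85*J (t(J, k) = 5 + (-5*(-17))*J = 5 + 85*J)
1/t(-1171, -2225) = 1/(5 + 85*(-1171)) = 1/(5 - 99535) = 1/(-99530) = -1/99530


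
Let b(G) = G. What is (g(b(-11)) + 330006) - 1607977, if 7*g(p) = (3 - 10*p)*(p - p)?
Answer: -1277971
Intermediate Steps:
g(p) = 0 (g(p) = ((3 - 10*p)*(p - p))/7 = ((3 - 10*p)*0)/7 = (1/7)*0 = 0)
(g(b(-11)) + 330006) - 1607977 = (0 + 330006) - 1607977 = 330006 - 1607977 = -1277971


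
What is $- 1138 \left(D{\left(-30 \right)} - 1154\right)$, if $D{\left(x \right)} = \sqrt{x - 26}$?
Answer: $1313252 - 2276 i \sqrt{14} \approx 1.3133 \cdot 10^{6} - 8516.0 i$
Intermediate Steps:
$D{\left(x \right)} = \sqrt{-26 + x}$
$- 1138 \left(D{\left(-30 \right)} - 1154\right) = - 1138 \left(\sqrt{-26 - 30} - 1154\right) = - 1138 \left(\sqrt{-56} - 1154\right) = - 1138 \left(2 i \sqrt{14} - 1154\right) = - 1138 \left(-1154 + 2 i \sqrt{14}\right) = 1313252 - 2276 i \sqrt{14}$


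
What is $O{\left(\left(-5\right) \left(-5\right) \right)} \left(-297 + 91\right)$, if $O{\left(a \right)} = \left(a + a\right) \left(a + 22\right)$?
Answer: $-484100$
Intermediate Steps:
$O{\left(a \right)} = 2 a \left(22 + a\right)$
$O{\left(\left(-5\right) \left(-5\right) \right)} \left(-297 + 91\right) = 2 \left(\left(-5\right) \left(-5\right)\right) \left(22 - -25\right) \left(-297 + 91\right) = 2 \cdot 25 \left(22 + 25\right) \left(-206\right) = 2 \cdot 25 \cdot 47 \left(-206\right) = 2350 \left(-206\right) = -484100$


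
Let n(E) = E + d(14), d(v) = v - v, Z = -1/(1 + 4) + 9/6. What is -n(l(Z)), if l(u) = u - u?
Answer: 0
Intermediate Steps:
Z = 13/10 (Z = -1/5 + 9*(⅙) = -1*⅕ + 3/2 = -⅕ + 3/2 = 13/10 ≈ 1.3000)
l(u) = 0
d(v) = 0
n(E) = E (n(E) = E + 0 = E)
-n(l(Z)) = -1*0 = 0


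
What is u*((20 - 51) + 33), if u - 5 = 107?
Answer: 224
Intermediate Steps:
u = 112 (u = 5 + 107 = 112)
u*((20 - 51) + 33) = 112*((20 - 51) + 33) = 112*(-31 + 33) = 112*2 = 224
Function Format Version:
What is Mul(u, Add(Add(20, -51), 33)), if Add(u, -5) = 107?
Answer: 224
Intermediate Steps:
u = 112 (u = Add(5, 107) = 112)
Mul(u, Add(Add(20, -51), 33)) = Mul(112, Add(Add(20, -51), 33)) = Mul(112, Add(-31, 33)) = Mul(112, 2) = 224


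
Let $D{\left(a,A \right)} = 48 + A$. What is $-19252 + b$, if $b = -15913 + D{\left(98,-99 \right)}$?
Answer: $-35216$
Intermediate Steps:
$b = -15964$ ($b = -15913 + \left(48 - 99\right) = -15913 - 51 = -15964$)
$-19252 + b = -19252 - 15964 = -35216$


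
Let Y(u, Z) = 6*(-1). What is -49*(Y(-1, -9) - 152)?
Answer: 7742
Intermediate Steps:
Y(u, Z) = -6
-49*(Y(-1, -9) - 152) = -49*(-6 - 152) = -49*(-158) = 7742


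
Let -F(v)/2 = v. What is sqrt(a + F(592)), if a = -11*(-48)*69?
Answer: 4*sqrt(2203) ≈ 187.74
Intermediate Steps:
F(v) = -2*v
a = 36432 (a = 528*69 = 36432)
sqrt(a + F(592)) = sqrt(36432 - 2*592) = sqrt(36432 - 1184) = sqrt(35248) = 4*sqrt(2203)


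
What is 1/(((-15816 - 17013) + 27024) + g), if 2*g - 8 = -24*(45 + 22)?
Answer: -1/6605 ≈ -0.00015140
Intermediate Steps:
g = -800 (g = 4 + (-24*(45 + 22))/2 = 4 + (-24*67)/2 = 4 + (1/2)*(-1608) = 4 - 804 = -800)
1/(((-15816 - 17013) + 27024) + g) = 1/(((-15816 - 17013) + 27024) - 800) = 1/((-32829 + 27024) - 800) = 1/(-5805 - 800) = 1/(-6605) = -1/6605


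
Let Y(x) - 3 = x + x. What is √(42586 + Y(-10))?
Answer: √42569 ≈ 206.32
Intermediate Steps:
Y(x) = 3 + 2*x (Y(x) = 3 + (x + x) = 3 + 2*x)
√(42586 + Y(-10)) = √(42586 + (3 + 2*(-10))) = √(42586 + (3 - 20)) = √(42586 - 17) = √42569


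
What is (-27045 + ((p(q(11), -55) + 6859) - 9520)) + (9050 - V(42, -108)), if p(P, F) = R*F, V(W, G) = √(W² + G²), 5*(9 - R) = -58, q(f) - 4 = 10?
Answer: -21789 - 6*√373 ≈ -21905.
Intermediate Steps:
q(f) = 14 (q(f) = 4 + 10 = 14)
R = 103/5 (R = 9 - ⅕*(-58) = 9 + 58/5 = 103/5 ≈ 20.600)
V(W, G) = √(G² + W²)
p(P, F) = 103*F/5
(-27045 + ((p(q(11), -55) + 6859) - 9520)) + (9050 - V(42, -108)) = (-27045 + (((103/5)*(-55) + 6859) - 9520)) + (9050 - √((-108)² + 42²)) = (-27045 + ((-1133 + 6859) - 9520)) + (9050 - √(11664 + 1764)) = (-27045 + (5726 - 9520)) + (9050 - √13428) = (-27045 - 3794) + (9050 - 6*√373) = -30839 + (9050 - 6*√373) = -21789 - 6*√373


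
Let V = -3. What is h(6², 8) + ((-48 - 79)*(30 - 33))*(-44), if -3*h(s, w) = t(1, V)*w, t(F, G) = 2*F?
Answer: -50308/3 ≈ -16769.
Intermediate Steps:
h(s, w) = -2*w/3 (h(s, w) = -2*1*w/3 = -2*w/3)
h(6², 8) + ((-48 - 79)*(30 - 33))*(-44) = -⅔*8 + ((-48 - 79)*(30 - 33))*(-44) = -16/3 - 127*(-3)*(-44) = -16/3 + 381*(-44) = -16/3 - 16764 = -50308/3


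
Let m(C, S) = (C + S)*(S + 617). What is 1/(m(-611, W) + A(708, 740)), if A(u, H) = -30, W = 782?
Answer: 1/239199 ≈ 4.1806e-6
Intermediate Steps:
m(C, S) = (617 + S)*(C + S) (m(C, S) = (C + S)*(617 + S) = (617 + S)*(C + S))
1/(m(-611, W) + A(708, 740)) = 1/((782**2 + 617*(-611) + 617*782 - 611*782) - 30) = 1/((611524 - 376987 + 482494 - 477802) - 30) = 1/(239229 - 30) = 1/239199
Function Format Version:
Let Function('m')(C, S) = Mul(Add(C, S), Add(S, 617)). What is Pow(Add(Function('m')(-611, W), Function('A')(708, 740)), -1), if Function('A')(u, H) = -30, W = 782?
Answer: Rational(1, 239199) ≈ 4.1806e-6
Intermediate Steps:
Function('m')(C, S) = Mul(Add(617, S), Add(C, S)) (Function('m')(C, S) = Mul(Add(C, S), Add(617, S)) = Mul(Add(617, S), Add(C, S)))
Pow(Add(Function('m')(-611, W), Function('A')(708, 740)), -1) = Pow(Add(Add(Pow(782, 2), Mul(617, -611), Mul(617, 782), Mul(-611, 782)), -30), -1) = Pow(Add(Add(611524, -376987, 482494, -477802), -30), -1) = Pow(Add(239229, -30), -1) = Pow(239199, -1) = Rational(1, 239199)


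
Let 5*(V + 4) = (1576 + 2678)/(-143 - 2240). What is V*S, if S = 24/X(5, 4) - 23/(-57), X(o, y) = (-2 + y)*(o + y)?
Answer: -1713162/226385 ≈ -7.5675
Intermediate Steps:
V = -51914/11915 (V = -4 + ((1576 + 2678)/(-143 - 2240))/5 = -4 + (4254/(-2383))/5 = -4 + (4254*(-1/2383))/5 = -4 + (⅕)*(-4254/2383) = -4 - 4254/11915 = -51914/11915 ≈ -4.3570)
S = 33/19 (S = 24/(4² - 2*5 - 2*4 + 5*4) - 23/(-57) = 24/(16 - 10 - 8 + 20) - 23*(-1/57) = 24/18 + 23/57 = 24*(1/18) + 23/57 = 4/3 + 23/57 = 33/19 ≈ 1.7368)
V*S = -51914/11915*33/19 = -1713162/226385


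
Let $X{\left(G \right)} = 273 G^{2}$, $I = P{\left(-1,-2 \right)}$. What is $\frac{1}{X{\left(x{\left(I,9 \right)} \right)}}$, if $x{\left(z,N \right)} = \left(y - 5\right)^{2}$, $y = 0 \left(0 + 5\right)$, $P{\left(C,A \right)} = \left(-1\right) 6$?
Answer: $\frac{1}{170625} \approx 5.8608 \cdot 10^{-6}$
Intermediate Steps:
$P{\left(C,A \right)} = -6$
$I = -6$
$y = 0$ ($y = 0 \cdot 5 = 0$)
$x{\left(z,N \right)} = 25$ ($x{\left(z,N \right)} = \left(0 - 5\right)^{2} = \left(-5\right)^{2} = 25$)
$\frac{1}{X{\left(x{\left(I,9 \right)} \right)}} = \frac{1}{273 \cdot 25^{2}} = \frac{1}{273 \cdot 625} = \frac{1}{170625}$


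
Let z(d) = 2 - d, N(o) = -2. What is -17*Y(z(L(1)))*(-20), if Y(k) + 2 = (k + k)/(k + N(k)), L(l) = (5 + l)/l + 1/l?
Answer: -1360/7 ≈ -194.29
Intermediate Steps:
L(l) = 1/l + (5 + l)/l (L(l) = (5 + l)/l + 1/l = 1/l + (5 + l)/l)
Y(k) = -2 + 2*k/(-2 + k) (Y(k) = -2 + (k + k)/(k - 2) = -2 + (2*k)/(-2 + k) = -2 + 2*k/(-2 + k))
-17*Y(z(L(1)))*(-20) = -68/(-2 + (2 - (6 + 1)/1))*(-20) = -68/(-2 + (2 - 7))*(-20) = -68/(-2 - 5)*(-20) = -68/(-7)*(-20) = -68*(-1)/7*(-20) = -17*(-4/7)*(-20) = (68/7)*(-20) = -1360/7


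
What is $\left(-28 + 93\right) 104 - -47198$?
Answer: $53958$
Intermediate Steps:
$\left(-28 + 93\right) 104 - -47198 = 65 \cdot 104 + 47198 = 6760 + 47198 = 53958$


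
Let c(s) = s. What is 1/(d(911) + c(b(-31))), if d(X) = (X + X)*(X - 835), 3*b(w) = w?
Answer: 3/415385 ≈ 7.2222e-6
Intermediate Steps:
b(w) = w/3
d(X) = 2*X*(-835 + X) (d(X) = (2*X)*(-835 + X) = 2*X*(-835 + X))
1/(d(911) + c(b(-31))) = 1/(2*911*(-835 + 911) + (⅓)*(-31)) = 1/(2*911*76 - 31/3) = 1/(138472 - 31/3) = 1/(415385/3) = 3/415385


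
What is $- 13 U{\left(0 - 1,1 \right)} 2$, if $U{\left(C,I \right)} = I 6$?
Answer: $-156$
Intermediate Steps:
$U{\left(C,I \right)} = 6 I$
$- 13 U{\left(0 - 1,1 \right)} 2 = - 13 \cdot 6 \cdot 1 \cdot 2 = \left(-13\right) 6 \cdot 2 = \left(-78\right) 2 = -156$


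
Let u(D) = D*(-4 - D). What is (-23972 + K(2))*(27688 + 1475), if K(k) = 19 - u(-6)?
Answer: -698191383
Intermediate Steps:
K(k) = 31 (K(k) = 19 - (-1)*(-6)*(4 - 6) = 19 - (-1)*(-6)*(-2) = 19 - 1*(-12) = 19 + 12 = 31)
(-23972 + K(2))*(27688 + 1475) = (-23972 + 31)*(27688 + 1475) = -23941*29163 = -698191383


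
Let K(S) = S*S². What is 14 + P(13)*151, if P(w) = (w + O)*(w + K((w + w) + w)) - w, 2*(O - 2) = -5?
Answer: 111987201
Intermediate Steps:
O = -½ (O = 2 + (½)*(-5) = 2 - 5/2 = -½ ≈ -0.50000)
K(S) = S³
P(w) = -w + (-½ + w)*(w + 27*w³) (P(w) = (w - ½)*(w + ((w + w) + w)³) - w = (-½ + w)*(w + (2*w + w)³) - w = (-½ + w)*(w + (3*w)³) - w = (-½ + w)*(w + 27*w³) - w = -w + (-½ + w)*(w + 27*w³))
14 + P(13)*151 = 14 + ((½)*13*(-3 - 27*13² + 2*13 + 54*13³))*151 = 14 + ((½)*13*(-3 - 27*169 + 26 + 54*2197))*151 = 14 + ((½)*13*(-3 - 4563 + 26 + 118638))*151 = 14 + ((½)*13*114098)*151 = 14 + 741637*151 = 14 + 111987187 = 111987201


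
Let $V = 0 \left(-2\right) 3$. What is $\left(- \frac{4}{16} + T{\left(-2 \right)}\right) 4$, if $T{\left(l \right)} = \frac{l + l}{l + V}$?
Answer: $7$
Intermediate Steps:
$V = 0$ ($V = 0 \cdot 3 = 0$)
$T{\left(l \right)} = 2$ ($T{\left(l \right)} = \frac{l + l}{l + 0} = \frac{2 l}{l} = 2$)
$\left(- \frac{4}{16} + T{\left(-2 \right)}\right) 4 = \left(- \frac{4}{16} + 2\right) 4 = \left(\left(-4\right) \frac{1}{16} + 2\right) 4 = \left(- \frac{1}{4} + 2\right) 4 = \frac{7}{4} \cdot 4 = 7$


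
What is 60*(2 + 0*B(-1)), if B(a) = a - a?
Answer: 120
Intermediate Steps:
B(a) = 0
60*(2 + 0*B(-1)) = 60*(2 + 0*0) = 60*(2 + 0) = 60*2 = 120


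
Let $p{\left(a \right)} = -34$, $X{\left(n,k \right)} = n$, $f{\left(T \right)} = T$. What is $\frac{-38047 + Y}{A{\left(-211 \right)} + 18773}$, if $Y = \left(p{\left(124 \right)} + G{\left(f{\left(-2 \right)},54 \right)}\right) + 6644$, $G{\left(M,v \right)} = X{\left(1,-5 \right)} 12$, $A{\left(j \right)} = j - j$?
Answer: $- \frac{31425}{18773} \approx -1.6739$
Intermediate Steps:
$A{\left(j \right)} = 0$
$G{\left(M,v \right)} = 12$ ($G{\left(M,v \right)} = 1 \cdot 12 = 12$)
$Y = 6622$ ($Y = \left(-34 + 12\right) + 6644 = -22 + 6644 = 6622$)
$\frac{-38047 + Y}{A{\left(-211 \right)} + 18773} = \frac{-38047 + 6622}{0 + 18773} = - \frac{31425}{18773}$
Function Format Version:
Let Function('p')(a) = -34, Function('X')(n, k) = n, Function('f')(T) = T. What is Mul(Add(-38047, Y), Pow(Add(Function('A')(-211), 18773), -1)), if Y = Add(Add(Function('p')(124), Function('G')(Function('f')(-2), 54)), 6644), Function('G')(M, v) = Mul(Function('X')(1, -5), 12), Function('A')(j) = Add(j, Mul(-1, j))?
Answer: Rational(-31425, 18773) ≈ -1.6739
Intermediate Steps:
Function('A')(j) = 0
Function('G')(M, v) = 12 (Function('G')(M, v) = Mul(1, 12) = 12)
Y = 6622 (Y = Add(Add(-34, 12), 6644) = Add(-22, 6644) = 6622)
Mul(Add(-38047, Y), Pow(Add(Function('A')(-211), 18773), -1)) = Mul(Add(-38047, 6622), Pow(Add(0, 18773), -1)) = Mul(-31425, Pow(18773, -1)) = Mul(-31425, Rational(1, 18773)) = Rational(-31425, 18773)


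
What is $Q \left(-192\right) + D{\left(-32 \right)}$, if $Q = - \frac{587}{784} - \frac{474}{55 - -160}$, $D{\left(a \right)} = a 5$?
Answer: $\frac{4288252}{10535} \approx 407.05$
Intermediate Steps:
$D{\left(a \right)} = 5 a$
$Q = - \frac{497821}{168560}$ ($Q = \left(-587\right) \frac{1}{784} - \frac{474}{55 + 160} = - \frac{587}{784} - \frac{474}{215} = - \frac{497821}{168560} \approx -2.9534$)
$Q \left(-192\right) + D{\left(-32 \right)} = \left(- \frac{497821}{168560}\right) \left(-192\right) + 5 \left(-32\right) = \frac{5973852}{10535} - 160 = \frac{4288252}{10535}$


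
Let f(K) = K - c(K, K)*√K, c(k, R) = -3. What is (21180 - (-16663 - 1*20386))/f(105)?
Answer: 58229/96 - 58229*√105/3360 ≈ 428.97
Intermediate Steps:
f(K) = K + 3*√K (f(K) = K - (-3)*√K = K + 3*√K)
(21180 - (-16663 - 1*20386))/f(105) = (21180 - (-16663 - 1*20386))/(105 + 3*√105) = (21180 - (-16663 - 20386))/(105 + 3*√105) = (21180 - 1*(-37049))/(105 + 3*√105) = (21180 + 37049)/(105 + 3*√105) = 58229/(105 + 3*√105)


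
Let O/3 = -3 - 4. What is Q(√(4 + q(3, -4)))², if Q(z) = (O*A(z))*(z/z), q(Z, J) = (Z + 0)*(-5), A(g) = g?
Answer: -4851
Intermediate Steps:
q(Z, J) = -5*Z (q(Z, J) = Z*(-5) = -5*Z)
O = -21 (O = 3*(-3 - 4) = 3*(-7) = -21)
Q(z) = -21*z (Q(z) = (-21*z)*(z/z) = -21*z*1 = -21*z)
Q(√(4 + q(3, -4)))² = (-21*√(4 - 5*3))² = (-21*√(4 - 15))² = (-21*I*√11)² = -4851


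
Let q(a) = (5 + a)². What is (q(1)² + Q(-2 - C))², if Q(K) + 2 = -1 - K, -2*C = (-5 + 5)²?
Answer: 1677025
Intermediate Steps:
C = 0 (C = -(-5 + 5)²/2 = -½*0² = -½*0 = 0)
Q(K) = -3 - K (Q(K) = -2 + (-1 - K) = -3 - K)
(q(1)² + Q(-2 - C))² = (((5 + 1)²)² + (-3 - (-2 - 1*0)))² = ((6²)² + (-3 - (-2 + 0)))² = (36² + (-3 - 1*(-2)))² = (1296 + (-3 + 2))² = (1296 - 1)² = 1295² = 1677025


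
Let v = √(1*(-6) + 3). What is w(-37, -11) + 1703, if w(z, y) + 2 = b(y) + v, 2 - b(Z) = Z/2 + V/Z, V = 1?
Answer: 37589/22 + I*√3 ≈ 1708.6 + 1.732*I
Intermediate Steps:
v = I*√3 (v = √(-6 + 3) = √(-3) = I*√3 ≈ 1.732*I)
b(Z) = 2 - 1/Z - Z/2 (b(Z) = 2 - (Z/2 + 1/Z) = 2 - (1/Z + Z/2) = 2 + (-1/Z - Z/2) = 2 - 1/Z - Z/2)
w(z, y) = -1/y - y/2 + I*√3 (w(z, y) = -2 + ((2 - 1/y - y/2) + I*√3) = -2 + (2 - 1/y - y/2 + I*√3) = -1/y - y/2 + I*√3)
w(-37, -11) + 1703 = (-1/(-11) - ½*(-11) + I*√3) + 1703 = (-1*(-1/11) + 11/2 + I*√3) + 1703 = (1/11 + 11/2 + I*√3) + 1703 = (123/22 + I*√3) + 1703 = 37589/22 + I*√3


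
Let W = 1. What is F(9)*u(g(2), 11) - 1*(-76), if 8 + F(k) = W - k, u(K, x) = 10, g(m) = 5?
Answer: -84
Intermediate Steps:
F(k) = -7 - k (F(k) = -8 + (1 - k) = -7 - k)
F(9)*u(g(2), 11) - 1*(-76) = (-7 - 1*9)*10 - 1*(-76) = (-7 - 9)*10 + 76 = -16*10 + 76 = -160 + 76 = -84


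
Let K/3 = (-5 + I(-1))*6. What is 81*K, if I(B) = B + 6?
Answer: 0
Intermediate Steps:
I(B) = 6 + B
K = 0 (K = 3*((-5 + (6 - 1))*6) = 3*((-5 + 5)*6) = 3*(0*6) = 3*0 = 0)
81*K = 81*0 = 0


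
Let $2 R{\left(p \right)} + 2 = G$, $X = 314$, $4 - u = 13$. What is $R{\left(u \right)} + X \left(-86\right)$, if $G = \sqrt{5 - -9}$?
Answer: $-27005 + \frac{\sqrt{14}}{2} \approx -27003.0$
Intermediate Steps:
$u = -9$ ($u = 4 - 13 = -9$)
$G = \sqrt{14}$ ($G = \sqrt{5 + 9} = \sqrt{14} \approx 3.7417$)
$R{\left(p \right)} = -1 + \frac{\sqrt{14}}{2}$
$R{\left(u \right)} + X \left(-86\right) = \left(-1 + \frac{\sqrt{14}}{2}\right) + 314 \left(-86\right) = \left(-1 + \frac{\sqrt{14}}{2}\right) - 27004 = -27005 + \frac{\sqrt{14}}{2}$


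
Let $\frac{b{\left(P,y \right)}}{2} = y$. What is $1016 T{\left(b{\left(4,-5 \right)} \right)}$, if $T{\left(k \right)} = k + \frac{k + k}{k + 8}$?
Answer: $0$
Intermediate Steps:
$b{\left(P,y \right)} = 2 y$
$T{\left(k \right)} = k + \frac{2 k}{8 + k}$
$1016 T{\left(b{\left(4,-5 \right)} \right)} = 1016 \frac{2 \left(-5\right) \left(10 + 2 \left(-5\right)\right)}{8 + 2 \left(-5\right)} = 1016 \left(- \frac{10 \left(10 - 10\right)}{8 - 10}\right) = 1016 \left(\left(-10\right) \frac{1}{-2} \cdot 0\right) = 1016 \left(\left(-10\right) \left(- \frac{1}{2}\right) 0\right) = 1016 \cdot 0 = 0$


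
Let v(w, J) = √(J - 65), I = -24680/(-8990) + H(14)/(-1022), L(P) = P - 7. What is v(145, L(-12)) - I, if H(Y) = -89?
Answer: -2602307/918778 + 2*I*√21 ≈ -2.8324 + 9.1651*I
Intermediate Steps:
L(P) = -7 + P
I = 2602307/918778 (I = -24680/(-8990) - 89/(-1022) = -24680*(-1/8990) - 89*(-1/1022) = 2468/899 + 89/1022 = 2602307/918778 ≈ 2.8324)
v(w, J) = √(-65 + J)
v(145, L(-12)) - I = √(-65 + (-7 - 12)) - 1*2602307/918778 = √(-65 - 19) - 2602307/918778 = √(-84) - 2602307/918778 = 2*I*√21 - 2602307/918778 = -2602307/918778 + 2*I*√21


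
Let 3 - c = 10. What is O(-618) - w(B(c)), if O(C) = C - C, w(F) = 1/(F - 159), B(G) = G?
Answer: 1/166 ≈ 0.0060241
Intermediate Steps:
c = -7 (c = 3 - 1*10 = 3 - 10 = -7)
w(F) = 1/(-159 + F)
O(C) = 0
O(-618) - w(B(c)) = 0 - 1/(-159 - 7) = 0 - 1/(-166) = 0 - 1*(-1/166) = 0 + 1/166 = 1/166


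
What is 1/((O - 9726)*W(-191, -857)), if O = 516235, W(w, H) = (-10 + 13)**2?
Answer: 1/4558581 ≈ 2.1937e-7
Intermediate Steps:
W(w, H) = 9 (W(w, H) = 3**2 = 9)
1/((O - 9726)*W(-191, -857)) = 1/((516235 - 9726)*9) = (1/9)/506509 = (1/506509)*(1/9) = 1/4558581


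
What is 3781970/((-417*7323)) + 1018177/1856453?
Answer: -3911851611103/5669033818023 ≈ -0.69004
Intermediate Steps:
3781970/((-417*7323)) + 1018177/1856453 = 3781970/(-3053691) + 1018177*(1/1856453) = 3781970*(-1/3053691) + 1018177/1856453 = -3781970/3053691 + 1018177/1856453 = -3911851611103/5669033818023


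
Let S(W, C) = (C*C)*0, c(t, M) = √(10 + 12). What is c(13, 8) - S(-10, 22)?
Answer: √22 ≈ 4.6904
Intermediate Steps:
c(t, M) = √22
S(W, C) = 0 (S(W, C) = C²*0 = 0)
c(13, 8) - S(-10, 22) = √22 - 1*0 = √22 + 0 = √22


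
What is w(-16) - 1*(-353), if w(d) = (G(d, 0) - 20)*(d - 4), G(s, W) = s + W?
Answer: 1073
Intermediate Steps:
G(s, W) = W + s
w(d) = (-20 + d)*(-4 + d) (w(d) = ((0 + d) - 20)*(d - 4) = (d - 20)*(-4 + d) = (-20 + d)*(-4 + d))
w(-16) - 1*(-353) = (80 + (-16)**2 - 24*(-16)) - 1*(-353) = (80 + 256 + 384) + 353 = 720 + 353 = 1073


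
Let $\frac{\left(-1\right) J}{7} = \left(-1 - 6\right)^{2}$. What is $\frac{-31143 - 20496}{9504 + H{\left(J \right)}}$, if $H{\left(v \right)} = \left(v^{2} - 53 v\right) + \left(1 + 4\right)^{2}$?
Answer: $- \frac{51639}{145357} \approx -0.35526$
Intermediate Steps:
$J = -343$ ($J = - 7 \left(-1 - 6\right)^{2} = - 7 \left(-7\right)^{2} = \left(-7\right) 49 = -343$)
$H{\left(v \right)} = 25 + v^{2} - 53 v$ ($H{\left(v \right)} = \left(v^{2} - 53 v\right) + 5^{2} = \left(v^{2} - 53 v\right) + 25 = 25 + v^{2} - 53 v$)
$\frac{-31143 - 20496}{9504 + H{\left(J \right)}} = \frac{-31143 - 20496}{9504 + \left(25 + \left(-343\right)^{2} - -18179\right)} = - \frac{51639}{9504 + \left(25 + 117649 + 18179\right)} = - \frac{51639}{9504 + 135853} = - \frac{51639}{145357}$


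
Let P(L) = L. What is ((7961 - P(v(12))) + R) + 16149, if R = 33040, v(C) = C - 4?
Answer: 57142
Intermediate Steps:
v(C) = -4 + C
((7961 - P(v(12))) + R) + 16149 = ((7961 - (-4 + 12)) + 33040) + 16149 = ((7961 - 1*8) + 33040) + 16149 = ((7961 - 8) + 33040) + 16149 = (7953 + 33040) + 16149 = 40993 + 16149 = 57142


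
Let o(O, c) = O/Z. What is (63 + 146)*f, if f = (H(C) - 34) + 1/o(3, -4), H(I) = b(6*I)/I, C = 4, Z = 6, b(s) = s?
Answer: -5434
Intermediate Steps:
o(O, c) = O/6
H(I) = 6 (H(I) = (6*I)/I = 6)
f = -26 (f = (6 - 34) + 1/((⅙)*3) = -28 + 1/(½) = -28 + 2 = -26)
(63 + 146)*f = (63 + 146)*(-26) = 209*(-26) = -5434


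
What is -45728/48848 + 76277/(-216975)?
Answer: -852988231/662424675 ≈ -1.2877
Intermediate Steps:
-45728/48848 + 76277/(-216975) = -45728*1/48848 + 76277*(-1/216975) = -2858/3053 - 76277/216975 = -852988231/662424675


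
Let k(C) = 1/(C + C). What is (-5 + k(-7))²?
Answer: 5041/196 ≈ 25.719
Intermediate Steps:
k(C) = 1/(2*C)
(-5 + k(-7))² = (-5 + (½)/(-7))² = (-5 + (½)*(-⅐))² = (-5 - 1/14)² = (-71/14)² = 5041/196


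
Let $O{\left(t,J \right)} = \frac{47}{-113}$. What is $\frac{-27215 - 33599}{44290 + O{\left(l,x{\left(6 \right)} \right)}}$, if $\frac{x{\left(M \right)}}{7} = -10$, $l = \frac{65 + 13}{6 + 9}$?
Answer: $- \frac{6871982}{5004723} \approx -1.3731$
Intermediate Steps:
$l = \frac{26}{5}$ ($l = \frac{78}{15} = 78 \cdot \frac{1}{15} = \frac{26}{5} \approx 5.2$)
$x{\left(M \right)} = -70$ ($x{\left(M \right)} = 7 \left(-10\right) = -70$)
$O{\left(t,J \right)} = - \frac{47}{113}$ ($O{\left(t,J \right)} = 47 \left(- \frac{1}{113}\right) = - \frac{47}{113}$)
$\frac{-27215 - 33599}{44290 + O{\left(l,x{\left(6 \right)} \right)}} = \frac{-27215 - 33599}{44290 - \frac{47}{113}} = - \frac{60814}{\frac{5004723}{113}} = \left(-60814\right) \frac{113}{5004723} = - \frac{6871982}{5004723}$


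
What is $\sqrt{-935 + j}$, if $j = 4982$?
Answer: $\sqrt{4047} \approx 63.616$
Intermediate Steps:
$\sqrt{-935 + j} = \sqrt{-935 + 4982} = \sqrt{4047}$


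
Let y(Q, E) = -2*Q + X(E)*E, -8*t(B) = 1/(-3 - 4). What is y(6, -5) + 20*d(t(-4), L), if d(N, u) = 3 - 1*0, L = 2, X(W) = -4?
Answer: 68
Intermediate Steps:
t(B) = 1/56 (t(B) = -1/(8*(-3 - 4)) = -⅛/(-7) = -⅛*(-⅐) = 1/56)
d(N, u) = 3 (d(N, u) = 3 + 0 = 3)
y(Q, E) = -4*E - 2*Q (y(Q, E) = -2*Q - 4*E = -4*E - 2*Q)
y(6, -5) + 20*d(t(-4), L) = (-4*(-5) - 2*6) + 20*3 = (20 - 12) + 60 = 8 + 60 = 68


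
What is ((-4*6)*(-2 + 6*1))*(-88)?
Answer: 8448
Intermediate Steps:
((-4*6)*(-2 + 6*1))*(-88) = -24*(-2 + 6)*(-88) = -24*4*(-88) = -96*(-88) = 8448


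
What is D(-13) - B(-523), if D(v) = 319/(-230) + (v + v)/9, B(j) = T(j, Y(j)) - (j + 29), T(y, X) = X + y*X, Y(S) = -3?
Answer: -4273051/2070 ≈ -2064.3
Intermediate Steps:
T(y, X) = X + X*y
B(j) = -32 - 4*j (B(j) = -3*(1 + j) - (j + 29) = (-3 - 3*j) - (29 + j) = (-3 - 3*j) + (-29 - j) = -32 - 4*j)
D(v) = -319/230 + 2*v/9 (D(v) = 319*(-1/230) + (2*v)*(⅑) = -319/230 + 2*v/9)
D(-13) - B(-523) = (-319/230 + (2/9)*(-13)) - (-32 - 4*(-523)) = (-319/230 - 26/9) - (-32 + 2092) = -8851/2070 - 1*2060 = -8851/2070 - 2060 = -4273051/2070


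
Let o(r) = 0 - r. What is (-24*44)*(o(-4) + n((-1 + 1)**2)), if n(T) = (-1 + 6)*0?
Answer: -4224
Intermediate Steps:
o(r) = -r
n(T) = 0 (n(T) = 5*0 = 0)
(-24*44)*(o(-4) + n((-1 + 1)**2)) = (-24*44)*(-1*(-4) + 0) = -1056*(4 + 0) = -1056*4 = -4224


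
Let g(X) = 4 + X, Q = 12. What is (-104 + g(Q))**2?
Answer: 7744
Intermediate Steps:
(-104 + g(Q))**2 = (-104 + (4 + 12))**2 = (-104 + 16)**2 = (-88)**2 = 7744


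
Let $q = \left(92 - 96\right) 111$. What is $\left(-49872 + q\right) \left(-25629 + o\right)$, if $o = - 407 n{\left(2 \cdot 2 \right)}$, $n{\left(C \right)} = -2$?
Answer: $1248591540$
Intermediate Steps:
$q = -444$ ($q = \left(-4\right) 111 = -444$)
$o = 814$ ($o = \left(-407\right) \left(-2\right) = 814$)
$\left(-49872 + q\right) \left(-25629 + o\right) = \left(-49872 - 444\right) \left(-25629 + 814\right) = \left(-50316\right) \left(-24815\right) = 1248591540$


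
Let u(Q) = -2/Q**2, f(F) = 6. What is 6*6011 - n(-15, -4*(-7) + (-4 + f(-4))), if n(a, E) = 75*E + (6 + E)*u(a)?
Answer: 845408/25 ≈ 33816.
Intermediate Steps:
u(Q) = -2/Q**2
n(a, E) = 75*E - 2*(6 + E)/a**2 (n(a, E) = 75*E + (6 + E)*(-2/a**2) = 75*E - 2*(6 + E)/a**2)
6*6011 - n(-15, -4*(-7) + (-4 + f(-4))) = 6*6011 - (-12 - 2*(-4*(-7) + (-4 + 6)) + 75*(-4*(-7) + (-4 + 6))*(-15)**2)/(-15)**2 = 36066 - (-12 - 2*(28 + 2) + 75*(28 + 2)*225)/225 = 36066 - (-12 - 2*30 + 75*30*225)/225 = 36066 - (-12 - 60 + 506250)/225 = 36066 - 506178/225 = 36066 - 1*56242/25 = 36066 - 56242/25 = 845408/25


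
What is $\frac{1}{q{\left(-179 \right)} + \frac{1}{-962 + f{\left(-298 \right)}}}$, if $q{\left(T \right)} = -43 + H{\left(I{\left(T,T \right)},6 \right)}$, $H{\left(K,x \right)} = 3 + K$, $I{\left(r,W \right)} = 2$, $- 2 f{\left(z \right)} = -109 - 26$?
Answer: $- \frac{1789}{67984} \approx -0.026315$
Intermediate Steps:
$f{\left(z \right)} = \frac{135}{2}$ ($f{\left(z \right)} = - \frac{-109 - 26}{2} = \left(- \frac{1}{2}\right) \left(-135\right) = \frac{135}{2}$)
$q{\left(T \right)} = -38$ ($q{\left(T \right)} = -43 + \left(3 + 2\right) = -43 + 5 = -38$)
$\frac{1}{q{\left(-179 \right)} + \frac{1}{-962 + f{\left(-298 \right)}}} = \frac{1}{-38 + \frac{1}{-962 + \frac{135}{2}}} = \frac{1}{-38 + \frac{1}{- \frac{1789}{2}}} = \frac{1}{-38 - \frac{2}{1789}} = \frac{1}{- \frac{67984}{1789}} = - \frac{1789}{67984}$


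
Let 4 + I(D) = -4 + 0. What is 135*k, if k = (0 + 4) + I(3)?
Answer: -540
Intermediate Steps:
I(D) = -8 (I(D) = -4 + (-4 + 0) = -4 - 4 = -8)
k = -4 (k = (0 + 4) - 8 = 4 - 8 = -4)
135*k = 135*(-4) = -540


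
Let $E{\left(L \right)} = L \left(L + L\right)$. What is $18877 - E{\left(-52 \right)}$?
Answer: $13469$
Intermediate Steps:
$E{\left(L \right)} = 2 L^{2}$ ($E{\left(L \right)} = L 2 L = 2 L^{2}$)
$18877 - E{\left(-52 \right)} = 18877 - 2 \left(-52\right)^{2} = 18877 - 2 \cdot 2704 = 18877 - 5408 = 13469$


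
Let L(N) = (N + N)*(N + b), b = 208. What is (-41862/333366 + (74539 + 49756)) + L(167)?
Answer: 13864962768/55561 ≈ 2.4954e+5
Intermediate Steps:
L(N) = 2*N*(208 + N) (L(N) = (N + N)*(N + 208) = (2*N)*(208 + N) = 2*N*(208 + N))
(-41862/333366 + (74539 + 49756)) + L(167) = (-41862/333366 + (74539 + 49756)) + 2*167*(208 + 167) = (-41862*1/333366 + 124295) + 2*167*375 = (-6977/55561 + 124295) + 125250 = 6905947518/55561 + 125250 = 13864962768/55561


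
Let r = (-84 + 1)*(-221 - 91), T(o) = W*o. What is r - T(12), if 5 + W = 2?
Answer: 25932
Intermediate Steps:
W = -3 (W = -5 + 2 = -3)
T(o) = -3*o
r = 25896 (r = -83*(-312) = 25896)
r - T(12) = 25896 - (-3)*12 = 25896 - 1*(-36) = 25896 + 36 = 25932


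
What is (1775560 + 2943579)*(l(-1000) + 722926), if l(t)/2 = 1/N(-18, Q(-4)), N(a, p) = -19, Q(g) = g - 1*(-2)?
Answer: 64820167895288/19 ≈ 3.4116e+12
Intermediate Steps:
Q(g) = 2 + g (Q(g) = g + 2 = 2 + g)
l(t) = -2/19 (l(t) = 2/(-19) = 2*(-1/19) = -2/19)
(1775560 + 2943579)*(l(-1000) + 722926) = (1775560 + 2943579)*(-2/19 + 722926) = 4719139*(13735592/19) = 64820167895288/19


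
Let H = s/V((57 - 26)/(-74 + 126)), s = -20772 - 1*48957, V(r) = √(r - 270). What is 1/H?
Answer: -I*√182117/1812954 ≈ -0.00023539*I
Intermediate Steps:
V(r) = √(-270 + r)
s = -69729 (s = -20772 - 48957 = -69729)
H = 139458*I*√182117/14009 (H = -69729/√(-270 + (57 - 26)/(-74 + 126)) = -69729/√(-270 + 31/52) = -69729*(-2*I*√182117/14009) = -(-139458)*I*√182117/14009 = 139458*I*√182117/14009 ≈ 4248.3*I)
1/H = 1/(139458*I*√182117/14009) = -I*√182117/1812954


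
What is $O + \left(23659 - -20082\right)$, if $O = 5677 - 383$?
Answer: $49035$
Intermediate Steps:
$O = 5294$ ($O = 5677 - 383 = 5294$)
$O + \left(23659 - -20082\right) = 5294 + \left(23659 - -20082\right) = 5294 + \left(23659 + 20082\right) = 5294 + 43741 = 49035$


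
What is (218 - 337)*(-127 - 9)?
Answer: 16184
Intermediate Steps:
(218 - 337)*(-127 - 9) = -119*(-136) = 16184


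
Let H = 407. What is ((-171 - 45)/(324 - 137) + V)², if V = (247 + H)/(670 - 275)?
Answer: 1367372484/5456038225 ≈ 0.25062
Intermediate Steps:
V = 654/395 (V = (247 + 407)/(670 - 275) = 654/395 ≈ 1.6557)
((-171 - 45)/(324 - 137) + V)² = ((-171 - 45)/(324 - 137) + 654/395)² = (-216/187 + 654/395)² = (36978/73865)² = 1367372484/5456038225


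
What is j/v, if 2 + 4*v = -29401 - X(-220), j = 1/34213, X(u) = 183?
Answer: -2/506112909 ≈ -3.9517e-9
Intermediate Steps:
j = 1/34213 ≈ 2.9229e-5
v = -14793/2 (v = -1/2 + (-29401 - 1*183)/4 = -1/2 + (-29401 - 183)/4 = -1/2 + (1/4)*(-29584) = -1/2 - 7396 = -14793/2 ≈ -7396.5)
j/v = 1/(34213*(-14793/2)) = (1/34213)*(-2/14793) = -2/506112909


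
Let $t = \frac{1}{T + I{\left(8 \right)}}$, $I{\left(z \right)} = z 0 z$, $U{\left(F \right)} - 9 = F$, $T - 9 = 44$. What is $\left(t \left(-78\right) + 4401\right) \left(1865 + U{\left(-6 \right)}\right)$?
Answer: $\frac{435570900}{53} \approx 8.2183 \cdot 10^{6}$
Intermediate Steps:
$T = 53$ ($T = 9 + 44 = 53$)
$U{\left(F \right)} = 9 + F$
$I{\left(z \right)} = 0$ ($I{\left(z \right)} = 0 z = 0$)
$t = \frac{1}{53}$ ($t = \frac{1}{53 + 0} = \frac{1}{53} \approx 0.018868$)
$\left(t \left(-78\right) + 4401\right) \left(1865 + U{\left(-6 \right)}\right) = \left(\frac{1}{53} \left(-78\right) + 4401\right) \left(1865 + \left(9 - 6\right)\right) = \left(- \frac{78}{53} + 4401\right) \left(1865 + 3\right) = \frac{233175}{53} \cdot 1868 = \frac{435570900}{53}$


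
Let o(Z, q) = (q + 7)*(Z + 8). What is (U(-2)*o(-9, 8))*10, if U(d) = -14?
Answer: 2100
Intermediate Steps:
o(Z, q) = (7 + q)*(8 + Z)
(U(-2)*o(-9, 8))*10 = -14*(56 + 7*(-9) + 8*8 - 9*8)*10 = -14*(56 - 63 + 64 - 72)*10 = -14*(-15)*10 = 210*10 = 2100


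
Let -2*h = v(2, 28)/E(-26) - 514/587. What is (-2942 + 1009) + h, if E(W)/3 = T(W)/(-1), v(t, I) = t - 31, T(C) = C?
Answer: -176951561/91572 ≈ -1932.4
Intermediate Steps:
v(t, I) = -31 + t
E(W) = -3*W (E(W) = 3*(W/(-1)) = 3*(W*(-1)) = 3*(-W) = -3*W)
h = 57115/91572 (h = -((-31 + 2)/((-3*(-26))) - 514/587)/2 = -(-29/78 - 514*1/587)/2 = -(-29*1/78 - 514/587)/2 = -(-29/78 - 514/587)/2 = -½*(-57115/45786) = 57115/91572 ≈ 0.62372)
(-2942 + 1009) + h = (-2942 + 1009) + 57115/91572 = -1933 + 57115/91572 = -176951561/91572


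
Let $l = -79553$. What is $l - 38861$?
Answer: $-118414$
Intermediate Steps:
$l - 38861 = -79553 - 38861 = -118414$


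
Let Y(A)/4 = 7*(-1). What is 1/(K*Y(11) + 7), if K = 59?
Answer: -1/1645 ≈ -0.00060790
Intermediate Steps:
Y(A) = -28 (Y(A) = 4*(7*(-1)) = 4*(-7) = -28)
1/(K*Y(11) + 7) = 1/(59*(-28) + 7) = 1/(-1652 + 7) = 1/(-1645) = -1/1645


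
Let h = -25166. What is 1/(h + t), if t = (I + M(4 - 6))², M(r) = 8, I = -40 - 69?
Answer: -1/14965 ≈ -6.6823e-5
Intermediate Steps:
I = -109
t = 10201 (t = (-109 + 8)² = (-101)² = 10201)
1/(h + t) = 1/(-25166 + 10201) = 1/(-14965) = -1/14965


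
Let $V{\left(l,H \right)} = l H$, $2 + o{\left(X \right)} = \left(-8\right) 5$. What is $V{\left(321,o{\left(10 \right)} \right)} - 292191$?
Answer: $-305673$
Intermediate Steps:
$o{\left(X \right)} = -42$ ($o{\left(X \right)} = -2 - 40 = -42$)
$V{\left(l,H \right)} = H l$
$V{\left(321,o{\left(10 \right)} \right)} - 292191 = \left(-42\right) 321 - 292191 = -13482 - 292191 = -305673$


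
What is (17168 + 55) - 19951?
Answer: -2728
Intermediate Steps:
(17168 + 55) - 19951 = 17223 - 19951 = -2728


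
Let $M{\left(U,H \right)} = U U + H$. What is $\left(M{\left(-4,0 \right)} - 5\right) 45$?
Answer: $495$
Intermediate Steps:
$M{\left(U,H \right)} = H + U^{2}$ ($M{\left(U,H \right)} = U^{2} + H = H + U^{2}$)
$\left(M{\left(-4,0 \right)} - 5\right) 45 = \left(\left(0 + \left(-4\right)^{2}\right) - 5\right) 45 = \left(\left(0 + 16\right) - 5\right) 45 = \left(16 - 5\right) 45 = 11 \cdot 45 = 495$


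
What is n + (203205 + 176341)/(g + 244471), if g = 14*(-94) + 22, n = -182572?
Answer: -44396931698/243177 ≈ -1.8257e+5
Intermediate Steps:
g = -1294 (g = -1316 + 22 = -1294)
n + (203205 + 176341)/(g + 244471) = -182572 + (203205 + 176341)/(-1294 + 244471) = -182572 + 379546/243177 = -44396931698/243177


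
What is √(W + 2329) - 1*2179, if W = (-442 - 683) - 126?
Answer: -2179 + 7*√22 ≈ -2146.2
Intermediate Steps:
W = -1251 (W = -1125 - 126 = -1251)
√(W + 2329) - 1*2179 = √(-1251 + 2329) - 1*2179 = √1078 - 2179 = 7*√22 - 2179 = -2179 + 7*√22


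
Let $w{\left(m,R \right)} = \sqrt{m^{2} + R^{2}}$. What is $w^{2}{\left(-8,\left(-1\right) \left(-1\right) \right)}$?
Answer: $65$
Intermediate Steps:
$w{\left(m,R \right)} = \sqrt{R^{2} + m^{2}}$
$w^{2}{\left(-8,\left(-1\right) \left(-1\right) \right)} = \left(\sqrt{\left(\left(-1\right) \left(-1\right)\right)^{2} + \left(-8\right)^{2}}\right)^{2} = \left(\sqrt{1^{2} + 64}\right)^{2} = \left(\sqrt{1 + 64}\right)^{2} = \left(\sqrt{65}\right)^{2} = 65$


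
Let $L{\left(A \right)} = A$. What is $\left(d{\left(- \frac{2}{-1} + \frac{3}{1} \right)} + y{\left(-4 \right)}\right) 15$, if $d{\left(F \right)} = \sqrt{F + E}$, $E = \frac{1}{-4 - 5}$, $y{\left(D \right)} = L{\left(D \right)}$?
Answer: $-60 + 10 \sqrt{11} \approx -26.834$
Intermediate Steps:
$y{\left(D \right)} = D$
$E = - \frac{1}{9}$ ($E = \frac{1}{-9} = - \frac{1}{9} \approx -0.11111$)
$d{\left(F \right)} = \sqrt{- \frac{1}{9} + F}$ ($d{\left(F \right)} = \sqrt{F - \frac{1}{9}} = \sqrt{- \frac{1}{9} + F}$)
$\left(d{\left(- \frac{2}{-1} + \frac{3}{1} \right)} + y{\left(-4 \right)}\right) 15 = \left(\frac{\sqrt{-1 + 9 \left(- \frac{2}{-1} + \frac{3}{1}\right)}}{3} - 4\right) 15 = \left(\frac{\sqrt{-1 + 9 \left(\left(-2\right) \left(-1\right) + 3 \cdot 1\right)}}{3} - 4\right) 15 = \left(\frac{\sqrt{-1 + 9 \left(2 + 3\right)}}{3} - 4\right) 15 = \left(\frac{\sqrt{-1 + 9 \cdot 5}}{3} - 4\right) 15 = \left(\frac{\sqrt{-1 + 45}}{3} - 4\right) 15 = \left(\frac{\sqrt{44}}{3} - 4\right) 15 = \left(\frac{2 \sqrt{11}}{3} - 4\right) 15 = \left(-4 + \frac{2 \sqrt{11}}{3}\right) 15 = -60 + 10 \sqrt{11}$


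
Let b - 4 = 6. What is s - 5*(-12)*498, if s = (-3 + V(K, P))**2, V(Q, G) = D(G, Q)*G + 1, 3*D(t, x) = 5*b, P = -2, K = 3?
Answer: 280156/9 ≈ 31128.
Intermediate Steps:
b = 10 (b = 4 + 6 = 10)
D(t, x) = 50/3 (D(t, x) = (5*10)/3 = (1/3)*50 = 50/3)
V(Q, G) = 1 + 50*G/3 (V(Q, G) = 50*G/3 + 1 = 1 + 50*G/3)
s = 11236/9 (s = (-3 + (1 + (50/3)*(-2)))**2 = (-3 + (1 - 100/3))**2 = (-3 - 97/3)**2 = (-106/3)**2 = 11236/9 ≈ 1248.4)
s - 5*(-12)*498 = 11236/9 - 5*(-12)*498 = 11236/9 + 60*498 = 11236/9 + 29880 = 280156/9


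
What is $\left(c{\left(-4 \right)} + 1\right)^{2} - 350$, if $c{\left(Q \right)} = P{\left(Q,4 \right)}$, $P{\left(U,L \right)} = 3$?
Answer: $-334$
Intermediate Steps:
$c{\left(Q \right)} = 3$
$\left(c{\left(-4 \right)} + 1\right)^{2} - 350 = \left(3 + 1\right)^{2} - 350 = 4^{2} - 350 = 16 - 350 = -334$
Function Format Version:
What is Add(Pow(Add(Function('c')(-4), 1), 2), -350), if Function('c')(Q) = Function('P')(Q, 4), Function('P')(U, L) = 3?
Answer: -334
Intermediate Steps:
Function('c')(Q) = 3
Add(Pow(Add(Function('c')(-4), 1), 2), -350) = Add(Pow(Add(3, 1), 2), -350) = Add(Pow(4, 2), -350) = Add(16, -350) = -334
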